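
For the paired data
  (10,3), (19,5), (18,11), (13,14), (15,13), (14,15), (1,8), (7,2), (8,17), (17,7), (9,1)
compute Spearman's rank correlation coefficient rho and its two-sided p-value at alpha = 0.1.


Step 1: Rank x and y separately (midranks; no ties here).
rank(x): 10->5, 19->11, 18->10, 13->6, 15->8, 14->7, 1->1, 7->2, 8->3, 17->9, 9->4
rank(y): 3->3, 5->4, 11->7, 14->9, 13->8, 15->10, 8->6, 2->2, 17->11, 7->5, 1->1
Step 2: d_i = R_x(i) - R_y(i); compute d_i^2.
  (5-3)^2=4, (11-4)^2=49, (10-7)^2=9, (6-9)^2=9, (8-8)^2=0, (7-10)^2=9, (1-6)^2=25, (2-2)^2=0, (3-11)^2=64, (9-5)^2=16, (4-1)^2=9
sum(d^2) = 194.
Step 3: rho = 1 - 6*194 / (11*(11^2 - 1)) = 1 - 1164/1320 = 0.118182.
Step 4: Under H0, t = rho * sqrt((n-2)/(1-rho^2)) = 0.3570 ~ t(9).
Step 5: Two-sided p-value from the t-distribution with 9 df = 0.729285.
Step 6: alpha = 0.1. fail to reject H0.

rho = 0.1182, p = 0.729285, fail to reject H0 at alpha = 0.1.


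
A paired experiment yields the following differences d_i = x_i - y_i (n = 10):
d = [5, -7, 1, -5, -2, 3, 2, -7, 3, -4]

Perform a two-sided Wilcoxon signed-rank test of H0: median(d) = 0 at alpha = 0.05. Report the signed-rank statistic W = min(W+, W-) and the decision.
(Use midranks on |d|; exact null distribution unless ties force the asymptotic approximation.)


Step 1: Drop any zero differences (none here) and take |d_i|.
|d| = [5, 7, 1, 5, 2, 3, 2, 7, 3, 4]
Step 2: Midrank |d_i| (ties get averaged ranks).
ranks: |5|->7.5, |7|->9.5, |1|->1, |5|->7.5, |2|->2.5, |3|->4.5, |2|->2.5, |7|->9.5, |3|->4.5, |4|->6
Step 3: Attach original signs; sum ranks with positive sign and with negative sign.
W+ = 7.5 + 1 + 4.5 + 2.5 + 4.5 = 20
W- = 9.5 + 7.5 + 2.5 + 9.5 + 6 = 35
(Check: W+ + W- = 55 should equal n(n+1)/2 = 55.)
Step 4: Test statistic W = min(W+, W-) = 20.
Step 5: Ties in |d|, so use the tie-corrected normal approximation.
        E[W] = n(n+1)/4 = 10*11/4 = 27.5.
        Tie groups: |d|=2 (t=2), |d|=3 (t=2), |d|=5 (t=2), |d|=7 (t=2); sum(t^3 - t) = 24.
        Var[W] = n(n+1)(2n+1)/24 - sum(t^3-t)/48 = 2310/24 - 24/48 = 95.75.
        z = (W - E[W]) / sqrt(Var[W]) = (20 - 27.5) / 9.7852 = -0.7665.
        Two-sided p = 2*Phi(z) = 0.443400.
Step 6: alpha = 0.05. fail to reject H0.

W+ = 20, W- = 35, W = min = 20, p = 0.443400, fail to reject H0.


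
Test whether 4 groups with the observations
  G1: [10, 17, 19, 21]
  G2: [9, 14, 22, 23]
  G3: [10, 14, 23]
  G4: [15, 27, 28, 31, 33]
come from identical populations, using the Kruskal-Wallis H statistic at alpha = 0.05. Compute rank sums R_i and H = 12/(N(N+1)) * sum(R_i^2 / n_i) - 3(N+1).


Step 1: Combine all N = 16 observations and assign midranks.
sorted (value, group, rank): (9,G2,1), (10,G1,2.5), (10,G3,2.5), (14,G2,4.5), (14,G3,4.5), (15,G4,6), (17,G1,7), (19,G1,8), (21,G1,9), (22,G2,10), (23,G2,11.5), (23,G3,11.5), (27,G4,13), (28,G4,14), (31,G4,15), (33,G4,16)
Step 2: Sum ranks within each group.
R_1 = 26.5 (n_1 = 4)
R_2 = 27 (n_2 = 4)
R_3 = 18.5 (n_3 = 3)
R_4 = 64 (n_4 = 5)
Step 3: H = 12/(N(N+1)) * sum(R_i^2/n_i) - 3(N+1)
     = 12/(16*17) * (26.5^2/4 + 27^2/4 + 18.5^2/3 + 64^2/5) - 3*17
     = 0.044118 * 1291.1 - 51
     = 5.960110.
Step 4: Ties present; correction factor C = 1 - 18/(16^3 - 16) = 0.995588. Corrected H = 5.960110 / 0.995588 = 5.986521.
Step 5: Under H0, H ~ chi^2(3); p-value = 0.112268.
Step 6: alpha = 0.05. fail to reject H0.

H = 5.9865, df = 3, p = 0.112268, fail to reject H0.


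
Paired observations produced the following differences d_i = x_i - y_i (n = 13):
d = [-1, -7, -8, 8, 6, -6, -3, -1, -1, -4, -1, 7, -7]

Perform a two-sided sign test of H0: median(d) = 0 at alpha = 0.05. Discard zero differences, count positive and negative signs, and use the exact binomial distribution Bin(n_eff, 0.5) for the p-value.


Step 1: Discard zero differences. Original n = 13; n_eff = number of nonzero differences = 13.
Nonzero differences (with sign): -1, -7, -8, +8, +6, -6, -3, -1, -1, -4, -1, +7, -7
Step 2: Count signs: positive = 3, negative = 10.
Step 3: Under H0: P(positive) = 0.5, so the number of positives S ~ Bin(13, 0.5).
Step 4: Two-sided exact p-value = sum of Bin(13,0.5) probabilities at or below the observed probability = 0.092285.
Step 5: alpha = 0.05. fail to reject H0.

n_eff = 13, pos = 3, neg = 10, p = 0.092285, fail to reject H0.


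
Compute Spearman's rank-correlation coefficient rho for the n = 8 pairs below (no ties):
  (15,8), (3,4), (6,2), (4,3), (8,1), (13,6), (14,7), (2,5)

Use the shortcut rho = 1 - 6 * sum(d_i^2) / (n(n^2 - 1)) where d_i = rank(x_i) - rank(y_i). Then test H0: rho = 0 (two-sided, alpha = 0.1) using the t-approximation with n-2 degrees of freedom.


Step 1: Rank x and y separately (midranks; no ties here).
rank(x): 15->8, 3->2, 6->4, 4->3, 8->5, 13->6, 14->7, 2->1
rank(y): 8->8, 4->4, 2->2, 3->3, 1->1, 6->6, 7->7, 5->5
Step 2: d_i = R_x(i) - R_y(i); compute d_i^2.
  (8-8)^2=0, (2-4)^2=4, (4-2)^2=4, (3-3)^2=0, (5-1)^2=16, (6-6)^2=0, (7-7)^2=0, (1-5)^2=16
sum(d^2) = 40.
Step 3: rho = 1 - 6*40 / (8*(8^2 - 1)) = 1 - 240/504 = 0.523810.
Step 4: Under H0, t = rho * sqrt((n-2)/(1-rho^2)) = 1.5062 ~ t(6).
Step 5: Two-sided p-value from the t-distribution with 6 df = 0.182721.
Step 6: alpha = 0.1. fail to reject H0.

rho = 0.5238, p = 0.182721, fail to reject H0 at alpha = 0.1.


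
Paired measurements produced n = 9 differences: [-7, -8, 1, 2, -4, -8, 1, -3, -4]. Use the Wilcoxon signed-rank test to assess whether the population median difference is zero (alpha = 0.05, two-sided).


Step 1: Drop any zero differences (none here) and take |d_i|.
|d| = [7, 8, 1, 2, 4, 8, 1, 3, 4]
Step 2: Midrank |d_i| (ties get averaged ranks).
ranks: |7|->7, |8|->8.5, |1|->1.5, |2|->3, |4|->5.5, |8|->8.5, |1|->1.5, |3|->4, |4|->5.5
Step 3: Attach original signs; sum ranks with positive sign and with negative sign.
W+ = 1.5 + 3 + 1.5 = 6
W- = 7 + 8.5 + 5.5 + 8.5 + 4 + 5.5 = 39
(Check: W+ + W- = 45 should equal n(n+1)/2 = 45.)
Step 4: Test statistic W = min(W+, W-) = 6.
Step 5: Ties in |d|, so use the tie-corrected normal approximation.
        E[W] = n(n+1)/4 = 9*10/4 = 22.5.
        Tie groups: |d|=1 (t=2), |d|=4 (t=2), |d|=8 (t=2); sum(t^3 - t) = 18.
        Var[W] = n(n+1)(2n+1)/24 - sum(t^3-t)/48 = 1710/24 - 18/48 = 70.875.
        z = (W - E[W]) / sqrt(Var[W]) = (6 - 22.5) / 8.4187 = -1.9599.
        Two-sided p = 2*Phi(z) = 0.050006.
Step 6: alpha = 0.05. fail to reject H0.

W+ = 6, W- = 39, W = min = 6, p = 0.050006, fail to reject H0.


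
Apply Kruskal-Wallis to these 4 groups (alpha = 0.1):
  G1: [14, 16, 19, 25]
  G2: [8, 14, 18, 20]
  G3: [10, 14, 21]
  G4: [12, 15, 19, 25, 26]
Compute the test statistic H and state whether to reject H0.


Step 1: Combine all N = 16 observations and assign midranks.
sorted (value, group, rank): (8,G2,1), (10,G3,2), (12,G4,3), (14,G1,5), (14,G2,5), (14,G3,5), (15,G4,7), (16,G1,8), (18,G2,9), (19,G1,10.5), (19,G4,10.5), (20,G2,12), (21,G3,13), (25,G1,14.5), (25,G4,14.5), (26,G4,16)
Step 2: Sum ranks within each group.
R_1 = 38 (n_1 = 4)
R_2 = 27 (n_2 = 4)
R_3 = 20 (n_3 = 3)
R_4 = 51 (n_4 = 5)
Step 3: H = 12/(N(N+1)) * sum(R_i^2/n_i) - 3(N+1)
     = 12/(16*17) * (38^2/4 + 27^2/4 + 20^2/3 + 51^2/5) - 3*17
     = 0.044118 * 1196.78 - 51
     = 1.799265.
Step 4: Ties present; correction factor C = 1 - 36/(16^3 - 16) = 0.991176. Corrected H = 1.799265 / 0.991176 = 1.815282.
Step 5: Under H0, H ~ chi^2(3); p-value = 0.611615.
Step 6: alpha = 0.1. fail to reject H0.

H = 1.8153, df = 3, p = 0.611615, fail to reject H0.


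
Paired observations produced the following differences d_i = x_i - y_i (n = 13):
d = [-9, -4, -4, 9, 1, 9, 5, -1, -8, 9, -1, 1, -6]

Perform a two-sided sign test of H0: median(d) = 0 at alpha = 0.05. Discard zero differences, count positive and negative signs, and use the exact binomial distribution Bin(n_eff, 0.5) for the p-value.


Step 1: Discard zero differences. Original n = 13; n_eff = number of nonzero differences = 13.
Nonzero differences (with sign): -9, -4, -4, +9, +1, +9, +5, -1, -8, +9, -1, +1, -6
Step 2: Count signs: positive = 6, negative = 7.
Step 3: Under H0: P(positive) = 0.5, so the number of positives S ~ Bin(13, 0.5).
Step 4: Two-sided exact p-value = sum of Bin(13,0.5) probabilities at or below the observed probability = 1.000000.
Step 5: alpha = 0.05. fail to reject H0.

n_eff = 13, pos = 6, neg = 7, p = 1.000000, fail to reject H0.


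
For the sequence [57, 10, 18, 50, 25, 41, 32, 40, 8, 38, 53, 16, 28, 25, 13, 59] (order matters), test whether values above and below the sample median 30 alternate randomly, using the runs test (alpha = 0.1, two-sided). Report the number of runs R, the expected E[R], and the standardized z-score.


Step 1: Compute median = 30; label A = above, B = below.
Labels in order: ABBABAAABAABBBBA  (n_A = 8, n_B = 8)
Step 2: Count runs R = 9.
Step 3: Under H0 (random ordering), E[R] = 2*n_A*n_B/(n_A+n_B) + 1 = 2*8*8/16 + 1 = 9.0000.
        Var[R] = 2*n_A*n_B*(2*n_A*n_B - n_A - n_B) / ((n_A+n_B)^2 * (n_A+n_B-1)) = 14336/3840 = 3.7333.
        SD[R] = 1.9322.
Step 4: R = E[R], so z = 0 with no continuity correction.
Step 5: Two-sided p-value via normal approximation = 2*(1 - Phi(|z|)) = 1.000000.
Step 6: alpha = 0.1. fail to reject H0.

R = 9, z = 0.0000, p = 1.000000, fail to reject H0.


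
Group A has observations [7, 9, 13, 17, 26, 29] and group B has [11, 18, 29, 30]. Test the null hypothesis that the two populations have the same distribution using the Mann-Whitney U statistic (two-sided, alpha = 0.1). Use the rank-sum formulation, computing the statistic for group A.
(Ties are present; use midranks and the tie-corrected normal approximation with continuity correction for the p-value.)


Step 1: Combine and sort all 10 observations; assign midranks.
sorted (value, group): (7,X), (9,X), (11,Y), (13,X), (17,X), (18,Y), (26,X), (29,X), (29,Y), (30,Y)
ranks: 7->1, 9->2, 11->3, 13->4, 17->5, 18->6, 26->7, 29->8.5, 29->8.5, 30->10
Step 2: Rank sum for X: R1 = 1 + 2 + 4 + 5 + 7 + 8.5 = 27.5.
Step 3: U_X = R1 - n1(n1+1)/2 = 27.5 - 6*7/2 = 27.5 - 21 = 6.5.
       U_Y = n1*n2 - U_X = 24 - 6.5 = 17.5.
Step 4: Ties are present, so use the tie-corrected normal approximation (with continuity correction) for the p-value.
Step 5: p-value = 0.284958; compare to alpha = 0.1. fail to reject H0.

U_X = 6.5, p = 0.284958, fail to reject H0 at alpha = 0.1.


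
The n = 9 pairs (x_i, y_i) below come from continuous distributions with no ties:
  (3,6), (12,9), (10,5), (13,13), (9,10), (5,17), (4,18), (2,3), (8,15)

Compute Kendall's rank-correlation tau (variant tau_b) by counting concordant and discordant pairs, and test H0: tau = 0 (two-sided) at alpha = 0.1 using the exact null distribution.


Step 1: Enumerate the 36 unordered pairs (i,j) with i<j and classify each by sign(x_j-x_i) * sign(y_j-y_i).
  (1,2):dx=+9,dy=+3->C; (1,3):dx=+7,dy=-1->D; (1,4):dx=+10,dy=+7->C; (1,5):dx=+6,dy=+4->C
  (1,6):dx=+2,dy=+11->C; (1,7):dx=+1,dy=+12->C; (1,8):dx=-1,dy=-3->C; (1,9):dx=+5,dy=+9->C
  (2,3):dx=-2,dy=-4->C; (2,4):dx=+1,dy=+4->C; (2,5):dx=-3,dy=+1->D; (2,6):dx=-7,dy=+8->D
  (2,7):dx=-8,dy=+9->D; (2,8):dx=-10,dy=-6->C; (2,9):dx=-4,dy=+6->D; (3,4):dx=+3,dy=+8->C
  (3,5):dx=-1,dy=+5->D; (3,6):dx=-5,dy=+12->D; (3,7):dx=-6,dy=+13->D; (3,8):dx=-8,dy=-2->C
  (3,9):dx=-2,dy=+10->D; (4,5):dx=-4,dy=-3->C; (4,6):dx=-8,dy=+4->D; (4,7):dx=-9,dy=+5->D
  (4,8):dx=-11,dy=-10->C; (4,9):dx=-5,dy=+2->D; (5,6):dx=-4,dy=+7->D; (5,7):dx=-5,dy=+8->D
  (5,8):dx=-7,dy=-7->C; (5,9):dx=-1,dy=+5->D; (6,7):dx=-1,dy=+1->D; (6,8):dx=-3,dy=-14->C
  (6,9):dx=+3,dy=-2->D; (7,8):dx=-2,dy=-15->C; (7,9):dx=+4,dy=-3->D; (8,9):dx=+6,dy=+12->C
Step 2: C = 18, D = 18, total pairs = 36.
Step 3: tau = (C - D)/(n(n-1)/2) = (18 - 18)/36 = 0.000000.
Step 4: Exact two-sided p-value (enumerate n! = 362880 permutations of y under H0): p = 1.000000.
Step 5: alpha = 0.1. fail to reject H0.

tau_b = 0.0000 (C=18, D=18), p = 1.000000, fail to reject H0.


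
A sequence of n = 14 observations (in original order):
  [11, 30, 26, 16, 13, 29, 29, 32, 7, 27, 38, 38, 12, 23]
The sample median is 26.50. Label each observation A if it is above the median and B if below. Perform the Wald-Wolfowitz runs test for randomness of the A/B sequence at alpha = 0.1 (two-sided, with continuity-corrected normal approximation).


Step 1: Compute median = 26.50; label A = above, B = below.
Labels in order: BABBBAAABAAABB  (n_A = 7, n_B = 7)
Step 2: Count runs R = 7.
Step 3: Under H0 (random ordering), E[R] = 2*n_A*n_B/(n_A+n_B) + 1 = 2*7*7/14 + 1 = 8.0000.
        Var[R] = 2*n_A*n_B*(2*n_A*n_B - n_A - n_B) / ((n_A+n_B)^2 * (n_A+n_B-1)) = 8232/2548 = 3.2308.
        SD[R] = 1.7974.
Step 4: Continuity-corrected z = (R + 0.5 - E[R]) / SD[R] = (7 + 0.5 - 8.0000) / 1.7974 = -0.2782.
Step 5: Two-sided p-value via normal approximation = 2*(1 - Phi(|z|)) = 0.780879.
Step 6: alpha = 0.1. fail to reject H0.

R = 7, z = -0.2782, p = 0.780879, fail to reject H0.


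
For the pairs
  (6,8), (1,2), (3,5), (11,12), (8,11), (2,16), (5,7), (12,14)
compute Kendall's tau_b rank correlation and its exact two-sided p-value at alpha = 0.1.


Step 1: Enumerate the 28 unordered pairs (i,j) with i<j and classify each by sign(x_j-x_i) * sign(y_j-y_i).
  (1,2):dx=-5,dy=-6->C; (1,3):dx=-3,dy=-3->C; (1,4):dx=+5,dy=+4->C; (1,5):dx=+2,dy=+3->C
  (1,6):dx=-4,dy=+8->D; (1,7):dx=-1,dy=-1->C; (1,8):dx=+6,dy=+6->C; (2,3):dx=+2,dy=+3->C
  (2,4):dx=+10,dy=+10->C; (2,5):dx=+7,dy=+9->C; (2,6):dx=+1,dy=+14->C; (2,7):dx=+4,dy=+5->C
  (2,8):dx=+11,dy=+12->C; (3,4):dx=+8,dy=+7->C; (3,5):dx=+5,dy=+6->C; (3,6):dx=-1,dy=+11->D
  (3,7):dx=+2,dy=+2->C; (3,8):dx=+9,dy=+9->C; (4,5):dx=-3,dy=-1->C; (4,6):dx=-9,dy=+4->D
  (4,7):dx=-6,dy=-5->C; (4,8):dx=+1,dy=+2->C; (5,6):dx=-6,dy=+5->D; (5,7):dx=-3,dy=-4->C
  (5,8):dx=+4,dy=+3->C; (6,7):dx=+3,dy=-9->D; (6,8):dx=+10,dy=-2->D; (7,8):dx=+7,dy=+7->C
Step 2: C = 22, D = 6, total pairs = 28.
Step 3: tau = (C - D)/(n(n-1)/2) = (22 - 6)/28 = 0.571429.
Step 4: Exact two-sided p-value (enumerate n! = 40320 permutations of y under H0): p = 0.061012.
Step 5: alpha = 0.1. reject H0.

tau_b = 0.5714 (C=22, D=6), p = 0.061012, reject H0.


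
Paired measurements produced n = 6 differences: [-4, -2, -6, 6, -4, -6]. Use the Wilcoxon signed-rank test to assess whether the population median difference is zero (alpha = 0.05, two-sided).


Step 1: Drop any zero differences (none here) and take |d_i|.
|d| = [4, 2, 6, 6, 4, 6]
Step 2: Midrank |d_i| (ties get averaged ranks).
ranks: |4|->2.5, |2|->1, |6|->5, |6|->5, |4|->2.5, |6|->5
Step 3: Attach original signs; sum ranks with positive sign and with negative sign.
W+ = 5 = 5
W- = 2.5 + 1 + 5 + 2.5 + 5 = 16
(Check: W+ + W- = 21 should equal n(n+1)/2 = 21.)
Step 4: Test statistic W = min(W+, W-) = 5.
Step 5: Ties in |d|, so use the tie-corrected normal approximation.
        E[W] = n(n+1)/4 = 6*7/4 = 10.5.
        Tie groups: |d|=4 (t=2), |d|=6 (t=3); sum(t^3 - t) = 30.
        Var[W] = n(n+1)(2n+1)/24 - sum(t^3-t)/48 = 546/24 - 30/48 = 22.125.
        z = (W - E[W]) / sqrt(Var[W]) = (5 - 10.5) / 4.7037 = -1.1693.
        Two-sided p = 2*Phi(z) = 0.242288.
Step 6: alpha = 0.05. fail to reject H0.

W+ = 5, W- = 16, W = min = 5, p = 0.242288, fail to reject H0.


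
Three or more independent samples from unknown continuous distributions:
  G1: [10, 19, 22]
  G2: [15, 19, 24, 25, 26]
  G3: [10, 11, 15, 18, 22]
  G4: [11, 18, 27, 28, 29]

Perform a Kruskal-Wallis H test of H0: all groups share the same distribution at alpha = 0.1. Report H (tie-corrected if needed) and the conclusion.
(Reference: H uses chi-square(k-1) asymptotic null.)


Step 1: Combine all N = 18 observations and assign midranks.
sorted (value, group, rank): (10,G1,1.5), (10,G3,1.5), (11,G3,3.5), (11,G4,3.5), (15,G2,5.5), (15,G3,5.5), (18,G3,7.5), (18,G4,7.5), (19,G1,9.5), (19,G2,9.5), (22,G1,11.5), (22,G3,11.5), (24,G2,13), (25,G2,14), (26,G2,15), (27,G4,16), (28,G4,17), (29,G4,18)
Step 2: Sum ranks within each group.
R_1 = 22.5 (n_1 = 3)
R_2 = 57 (n_2 = 5)
R_3 = 29.5 (n_3 = 5)
R_4 = 62 (n_4 = 5)
Step 3: H = 12/(N(N+1)) * sum(R_i^2/n_i) - 3(N+1)
     = 12/(18*19) * (22.5^2/3 + 57^2/5 + 29.5^2/5 + 62^2/5) - 3*19
     = 0.035088 * 1761.4 - 57
     = 4.803509.
Step 4: Ties present; correction factor C = 1 - 36/(18^3 - 18) = 0.993808. Corrected H = 4.803509 / 0.993808 = 4.833437.
Step 5: Under H0, H ~ chi^2(3); p-value = 0.184408.
Step 6: alpha = 0.1. fail to reject H0.

H = 4.8334, df = 3, p = 0.184408, fail to reject H0.


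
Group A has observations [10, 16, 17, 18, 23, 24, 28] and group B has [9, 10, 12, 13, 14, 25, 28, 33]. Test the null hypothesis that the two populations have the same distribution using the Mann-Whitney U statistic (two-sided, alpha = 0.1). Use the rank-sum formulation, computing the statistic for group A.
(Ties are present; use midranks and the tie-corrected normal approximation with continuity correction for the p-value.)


Step 1: Combine and sort all 15 observations; assign midranks.
sorted (value, group): (9,Y), (10,X), (10,Y), (12,Y), (13,Y), (14,Y), (16,X), (17,X), (18,X), (23,X), (24,X), (25,Y), (28,X), (28,Y), (33,Y)
ranks: 9->1, 10->2.5, 10->2.5, 12->4, 13->5, 14->6, 16->7, 17->8, 18->9, 23->10, 24->11, 25->12, 28->13.5, 28->13.5, 33->15
Step 2: Rank sum for X: R1 = 2.5 + 7 + 8 + 9 + 10 + 11 + 13.5 = 61.
Step 3: U_X = R1 - n1(n1+1)/2 = 61 - 7*8/2 = 61 - 28 = 33.
       U_Y = n1*n2 - U_X = 56 - 33 = 23.
Step 4: Ties are present, so use the tie-corrected normal approximation (with continuity correction) for the p-value.
Step 5: p-value = 0.601875; compare to alpha = 0.1. fail to reject H0.

U_X = 33, p = 0.601875, fail to reject H0 at alpha = 0.1.


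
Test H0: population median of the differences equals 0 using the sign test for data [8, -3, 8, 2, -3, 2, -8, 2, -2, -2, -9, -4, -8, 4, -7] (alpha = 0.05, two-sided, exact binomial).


Step 1: Discard zero differences. Original n = 15; n_eff = number of nonzero differences = 15.
Nonzero differences (with sign): +8, -3, +8, +2, -3, +2, -8, +2, -2, -2, -9, -4, -8, +4, -7
Step 2: Count signs: positive = 6, negative = 9.
Step 3: Under H0: P(positive) = 0.5, so the number of positives S ~ Bin(15, 0.5).
Step 4: Two-sided exact p-value = sum of Bin(15,0.5) probabilities at or below the observed probability = 0.607239.
Step 5: alpha = 0.05. fail to reject H0.

n_eff = 15, pos = 6, neg = 9, p = 0.607239, fail to reject H0.


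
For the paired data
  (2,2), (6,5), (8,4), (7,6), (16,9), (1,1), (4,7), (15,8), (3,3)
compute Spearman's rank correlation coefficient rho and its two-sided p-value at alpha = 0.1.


Step 1: Rank x and y separately (midranks; no ties here).
rank(x): 2->2, 6->5, 8->7, 7->6, 16->9, 1->1, 4->4, 15->8, 3->3
rank(y): 2->2, 5->5, 4->4, 6->6, 9->9, 1->1, 7->7, 8->8, 3->3
Step 2: d_i = R_x(i) - R_y(i); compute d_i^2.
  (2-2)^2=0, (5-5)^2=0, (7-4)^2=9, (6-6)^2=0, (9-9)^2=0, (1-1)^2=0, (4-7)^2=9, (8-8)^2=0, (3-3)^2=0
sum(d^2) = 18.
Step 3: rho = 1 - 6*18 / (9*(9^2 - 1)) = 1 - 108/720 = 0.850000.
Step 4: Under H0, t = rho * sqrt((n-2)/(1-rho^2)) = 4.2691 ~ t(7).
Step 5: Two-sided p-value from the t-distribution with 7 df = 0.003705.
Step 6: alpha = 0.1. reject H0.

rho = 0.8500, p = 0.003705, reject H0 at alpha = 0.1.


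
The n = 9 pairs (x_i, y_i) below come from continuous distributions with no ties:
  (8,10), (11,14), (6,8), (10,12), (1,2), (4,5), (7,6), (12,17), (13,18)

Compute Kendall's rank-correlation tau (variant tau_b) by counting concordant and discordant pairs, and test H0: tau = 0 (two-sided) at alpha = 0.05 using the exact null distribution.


Step 1: Enumerate the 36 unordered pairs (i,j) with i<j and classify each by sign(x_j-x_i) * sign(y_j-y_i).
  (1,2):dx=+3,dy=+4->C; (1,3):dx=-2,dy=-2->C; (1,4):dx=+2,dy=+2->C; (1,5):dx=-7,dy=-8->C
  (1,6):dx=-4,dy=-5->C; (1,7):dx=-1,dy=-4->C; (1,8):dx=+4,dy=+7->C; (1,9):dx=+5,dy=+8->C
  (2,3):dx=-5,dy=-6->C; (2,4):dx=-1,dy=-2->C; (2,5):dx=-10,dy=-12->C; (2,6):dx=-7,dy=-9->C
  (2,7):dx=-4,dy=-8->C; (2,8):dx=+1,dy=+3->C; (2,9):dx=+2,dy=+4->C; (3,4):dx=+4,dy=+4->C
  (3,5):dx=-5,dy=-6->C; (3,6):dx=-2,dy=-3->C; (3,7):dx=+1,dy=-2->D; (3,8):dx=+6,dy=+9->C
  (3,9):dx=+7,dy=+10->C; (4,5):dx=-9,dy=-10->C; (4,6):dx=-6,dy=-7->C; (4,7):dx=-3,dy=-6->C
  (4,8):dx=+2,dy=+5->C; (4,9):dx=+3,dy=+6->C; (5,6):dx=+3,dy=+3->C; (5,7):dx=+6,dy=+4->C
  (5,8):dx=+11,dy=+15->C; (5,9):dx=+12,dy=+16->C; (6,7):dx=+3,dy=+1->C; (6,8):dx=+8,dy=+12->C
  (6,9):dx=+9,dy=+13->C; (7,8):dx=+5,dy=+11->C; (7,9):dx=+6,dy=+12->C; (8,9):dx=+1,dy=+1->C
Step 2: C = 35, D = 1, total pairs = 36.
Step 3: tau = (C - D)/(n(n-1)/2) = (35 - 1)/36 = 0.944444.
Step 4: Exact two-sided p-value (enumerate n! = 362880 permutations of y under H0): p = 0.000050.
Step 5: alpha = 0.05. reject H0.

tau_b = 0.9444 (C=35, D=1), p = 0.000050, reject H0.


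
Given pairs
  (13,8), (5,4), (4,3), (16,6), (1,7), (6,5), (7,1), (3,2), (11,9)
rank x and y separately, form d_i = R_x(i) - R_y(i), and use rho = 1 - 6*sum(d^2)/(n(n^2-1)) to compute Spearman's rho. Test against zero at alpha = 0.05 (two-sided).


Step 1: Rank x and y separately (midranks; no ties here).
rank(x): 13->8, 5->4, 4->3, 16->9, 1->1, 6->5, 7->6, 3->2, 11->7
rank(y): 8->8, 4->4, 3->3, 6->6, 7->7, 5->5, 1->1, 2->2, 9->9
Step 2: d_i = R_x(i) - R_y(i); compute d_i^2.
  (8-8)^2=0, (4-4)^2=0, (3-3)^2=0, (9-6)^2=9, (1-7)^2=36, (5-5)^2=0, (6-1)^2=25, (2-2)^2=0, (7-9)^2=4
sum(d^2) = 74.
Step 3: rho = 1 - 6*74 / (9*(9^2 - 1)) = 1 - 444/720 = 0.383333.
Step 4: Under H0, t = rho * sqrt((n-2)/(1-rho^2)) = 1.0981 ~ t(7).
Step 5: Two-sided p-value from the t-distribution with 7 df = 0.308495.
Step 6: alpha = 0.05. fail to reject H0.

rho = 0.3833, p = 0.308495, fail to reject H0 at alpha = 0.05.


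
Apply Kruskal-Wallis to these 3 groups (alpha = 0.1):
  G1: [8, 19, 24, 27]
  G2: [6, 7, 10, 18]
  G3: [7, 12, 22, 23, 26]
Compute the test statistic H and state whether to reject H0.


Step 1: Combine all N = 13 observations and assign midranks.
sorted (value, group, rank): (6,G2,1), (7,G2,2.5), (7,G3,2.5), (8,G1,4), (10,G2,5), (12,G3,6), (18,G2,7), (19,G1,8), (22,G3,9), (23,G3,10), (24,G1,11), (26,G3,12), (27,G1,13)
Step 2: Sum ranks within each group.
R_1 = 36 (n_1 = 4)
R_2 = 15.5 (n_2 = 4)
R_3 = 39.5 (n_3 = 5)
Step 3: H = 12/(N(N+1)) * sum(R_i^2/n_i) - 3(N+1)
     = 12/(13*14) * (36^2/4 + 15.5^2/4 + 39.5^2/5) - 3*14
     = 0.065934 * 696.112 - 42
     = 3.897527.
Step 4: Ties present; correction factor C = 1 - 6/(13^3 - 13) = 0.997253. Corrected H = 3.897527 / 0.997253 = 3.908264.
Step 5: Under H0, H ~ chi^2(2); p-value = 0.141687.
Step 6: alpha = 0.1. fail to reject H0.

H = 3.9083, df = 2, p = 0.141687, fail to reject H0.


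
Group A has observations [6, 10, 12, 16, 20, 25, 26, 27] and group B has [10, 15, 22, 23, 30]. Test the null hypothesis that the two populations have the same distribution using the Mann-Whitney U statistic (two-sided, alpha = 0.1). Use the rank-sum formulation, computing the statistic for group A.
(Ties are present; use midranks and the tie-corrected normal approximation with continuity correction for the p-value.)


Step 1: Combine and sort all 13 observations; assign midranks.
sorted (value, group): (6,X), (10,X), (10,Y), (12,X), (15,Y), (16,X), (20,X), (22,Y), (23,Y), (25,X), (26,X), (27,X), (30,Y)
ranks: 6->1, 10->2.5, 10->2.5, 12->4, 15->5, 16->6, 20->7, 22->8, 23->9, 25->10, 26->11, 27->12, 30->13
Step 2: Rank sum for X: R1 = 1 + 2.5 + 4 + 6 + 7 + 10 + 11 + 12 = 53.5.
Step 3: U_X = R1 - n1(n1+1)/2 = 53.5 - 8*9/2 = 53.5 - 36 = 17.5.
       U_Y = n1*n2 - U_X = 40 - 17.5 = 22.5.
Step 4: Ties are present, so use the tie-corrected normal approximation (with continuity correction) for the p-value.
Step 5: p-value = 0.769390; compare to alpha = 0.1. fail to reject H0.

U_X = 17.5, p = 0.769390, fail to reject H0 at alpha = 0.1.


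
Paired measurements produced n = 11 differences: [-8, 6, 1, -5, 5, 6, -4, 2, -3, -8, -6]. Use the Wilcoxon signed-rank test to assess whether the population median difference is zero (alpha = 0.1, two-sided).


Step 1: Drop any zero differences (none here) and take |d_i|.
|d| = [8, 6, 1, 5, 5, 6, 4, 2, 3, 8, 6]
Step 2: Midrank |d_i| (ties get averaged ranks).
ranks: |8|->10.5, |6|->8, |1|->1, |5|->5.5, |5|->5.5, |6|->8, |4|->4, |2|->2, |3|->3, |8|->10.5, |6|->8
Step 3: Attach original signs; sum ranks with positive sign and with negative sign.
W+ = 8 + 1 + 5.5 + 8 + 2 = 24.5
W- = 10.5 + 5.5 + 4 + 3 + 10.5 + 8 = 41.5
(Check: W+ + W- = 66 should equal n(n+1)/2 = 66.)
Step 4: Test statistic W = min(W+, W-) = 24.5.
Step 5: Ties in |d|, so use the tie-corrected normal approximation.
        E[W] = n(n+1)/4 = 11*12/4 = 33.
        Tie groups: |d|=5 (t=2), |d|=6 (t=3), |d|=8 (t=2); sum(t^3 - t) = 36.
        Var[W] = n(n+1)(2n+1)/24 - sum(t^3-t)/48 = 3036/24 - 36/48 = 125.75.
        z = (W - E[W]) / sqrt(Var[W]) = (24.5 - 33) / 11.2138 = -0.7580.
        Two-sided p = 2*Phi(z) = 0.448455.
Step 6: alpha = 0.1. fail to reject H0.

W+ = 24.5, W- = 41.5, W = min = 24.5, p = 0.448455, fail to reject H0.


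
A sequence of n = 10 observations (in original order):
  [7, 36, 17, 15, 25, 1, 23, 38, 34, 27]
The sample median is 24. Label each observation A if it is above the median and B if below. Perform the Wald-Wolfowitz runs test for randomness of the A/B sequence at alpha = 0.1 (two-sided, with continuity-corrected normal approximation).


Step 1: Compute median = 24; label A = above, B = below.
Labels in order: BABBABBAAA  (n_A = 5, n_B = 5)
Step 2: Count runs R = 6.
Step 3: Under H0 (random ordering), E[R] = 2*n_A*n_B/(n_A+n_B) + 1 = 2*5*5/10 + 1 = 6.0000.
        Var[R] = 2*n_A*n_B*(2*n_A*n_B - n_A - n_B) / ((n_A+n_B)^2 * (n_A+n_B-1)) = 2000/900 = 2.2222.
        SD[R] = 1.4907.
Step 4: R = E[R], so z = 0 with no continuity correction.
Step 5: Two-sided p-value via normal approximation = 2*(1 - Phi(|z|)) = 1.000000.
Step 6: alpha = 0.1. fail to reject H0.

R = 6, z = 0.0000, p = 1.000000, fail to reject H0.


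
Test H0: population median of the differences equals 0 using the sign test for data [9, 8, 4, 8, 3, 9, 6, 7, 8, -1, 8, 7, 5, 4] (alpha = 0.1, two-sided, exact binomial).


Step 1: Discard zero differences. Original n = 14; n_eff = number of nonzero differences = 14.
Nonzero differences (with sign): +9, +8, +4, +8, +3, +9, +6, +7, +8, -1, +8, +7, +5, +4
Step 2: Count signs: positive = 13, negative = 1.
Step 3: Under H0: P(positive) = 0.5, so the number of positives S ~ Bin(14, 0.5).
Step 4: Two-sided exact p-value = sum of Bin(14,0.5) probabilities at or below the observed probability = 0.001831.
Step 5: alpha = 0.1. reject H0.

n_eff = 14, pos = 13, neg = 1, p = 0.001831, reject H0.


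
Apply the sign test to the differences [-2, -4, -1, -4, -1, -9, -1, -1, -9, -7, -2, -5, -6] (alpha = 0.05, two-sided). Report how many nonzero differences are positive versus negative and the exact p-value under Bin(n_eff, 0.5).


Step 1: Discard zero differences. Original n = 13; n_eff = number of nonzero differences = 13.
Nonzero differences (with sign): -2, -4, -1, -4, -1, -9, -1, -1, -9, -7, -2, -5, -6
Step 2: Count signs: positive = 0, negative = 13.
Step 3: Under H0: P(positive) = 0.5, so the number of positives S ~ Bin(13, 0.5).
Step 4: Two-sided exact p-value = sum of Bin(13,0.5) probabilities at or below the observed probability = 0.000244.
Step 5: alpha = 0.05. reject H0.

n_eff = 13, pos = 0, neg = 13, p = 0.000244, reject H0.


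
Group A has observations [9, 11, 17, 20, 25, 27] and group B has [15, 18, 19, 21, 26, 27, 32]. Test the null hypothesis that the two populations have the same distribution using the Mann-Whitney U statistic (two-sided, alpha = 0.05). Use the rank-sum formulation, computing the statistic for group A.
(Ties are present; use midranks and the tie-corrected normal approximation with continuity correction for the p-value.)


Step 1: Combine and sort all 13 observations; assign midranks.
sorted (value, group): (9,X), (11,X), (15,Y), (17,X), (18,Y), (19,Y), (20,X), (21,Y), (25,X), (26,Y), (27,X), (27,Y), (32,Y)
ranks: 9->1, 11->2, 15->3, 17->4, 18->5, 19->6, 20->7, 21->8, 25->9, 26->10, 27->11.5, 27->11.5, 32->13
Step 2: Rank sum for X: R1 = 1 + 2 + 4 + 7 + 9 + 11.5 = 34.5.
Step 3: U_X = R1 - n1(n1+1)/2 = 34.5 - 6*7/2 = 34.5 - 21 = 13.5.
       U_Y = n1*n2 - U_X = 42 - 13.5 = 28.5.
Step 4: Ties are present, so use the tie-corrected normal approximation (with continuity correction) for the p-value.
Step 5: p-value = 0.316645; compare to alpha = 0.05. fail to reject H0.

U_X = 13.5, p = 0.316645, fail to reject H0 at alpha = 0.05.


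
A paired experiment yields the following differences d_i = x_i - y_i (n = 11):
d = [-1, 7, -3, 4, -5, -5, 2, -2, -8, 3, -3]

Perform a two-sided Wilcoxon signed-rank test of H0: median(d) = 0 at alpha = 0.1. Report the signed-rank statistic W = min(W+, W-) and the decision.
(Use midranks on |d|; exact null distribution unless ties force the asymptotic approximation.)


Step 1: Drop any zero differences (none here) and take |d_i|.
|d| = [1, 7, 3, 4, 5, 5, 2, 2, 8, 3, 3]
Step 2: Midrank |d_i| (ties get averaged ranks).
ranks: |1|->1, |7|->10, |3|->5, |4|->7, |5|->8.5, |5|->8.5, |2|->2.5, |2|->2.5, |8|->11, |3|->5, |3|->5
Step 3: Attach original signs; sum ranks with positive sign and with negative sign.
W+ = 10 + 7 + 2.5 + 5 = 24.5
W- = 1 + 5 + 8.5 + 8.5 + 2.5 + 11 + 5 = 41.5
(Check: W+ + W- = 66 should equal n(n+1)/2 = 66.)
Step 4: Test statistic W = min(W+, W-) = 24.5.
Step 5: Ties in |d|, so use the tie-corrected normal approximation.
        E[W] = n(n+1)/4 = 11*12/4 = 33.
        Tie groups: |d|=2 (t=2), |d|=3 (t=3), |d|=5 (t=2); sum(t^3 - t) = 36.
        Var[W] = n(n+1)(2n+1)/24 - sum(t^3-t)/48 = 3036/24 - 36/48 = 125.75.
        z = (W - E[W]) / sqrt(Var[W]) = (24.5 - 33) / 11.2138 = -0.7580.
        Two-sided p = 2*Phi(z) = 0.448455.
Step 6: alpha = 0.1. fail to reject H0.

W+ = 24.5, W- = 41.5, W = min = 24.5, p = 0.448455, fail to reject H0.


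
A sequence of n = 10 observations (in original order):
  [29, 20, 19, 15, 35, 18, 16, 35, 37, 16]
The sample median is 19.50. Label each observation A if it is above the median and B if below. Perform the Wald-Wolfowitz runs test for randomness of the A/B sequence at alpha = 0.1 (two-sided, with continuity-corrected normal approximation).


Step 1: Compute median = 19.50; label A = above, B = below.
Labels in order: AABBABBAAB  (n_A = 5, n_B = 5)
Step 2: Count runs R = 6.
Step 3: Under H0 (random ordering), E[R] = 2*n_A*n_B/(n_A+n_B) + 1 = 2*5*5/10 + 1 = 6.0000.
        Var[R] = 2*n_A*n_B*(2*n_A*n_B - n_A - n_B) / ((n_A+n_B)^2 * (n_A+n_B-1)) = 2000/900 = 2.2222.
        SD[R] = 1.4907.
Step 4: R = E[R], so z = 0 with no continuity correction.
Step 5: Two-sided p-value via normal approximation = 2*(1 - Phi(|z|)) = 1.000000.
Step 6: alpha = 0.1. fail to reject H0.

R = 6, z = 0.0000, p = 1.000000, fail to reject H0.


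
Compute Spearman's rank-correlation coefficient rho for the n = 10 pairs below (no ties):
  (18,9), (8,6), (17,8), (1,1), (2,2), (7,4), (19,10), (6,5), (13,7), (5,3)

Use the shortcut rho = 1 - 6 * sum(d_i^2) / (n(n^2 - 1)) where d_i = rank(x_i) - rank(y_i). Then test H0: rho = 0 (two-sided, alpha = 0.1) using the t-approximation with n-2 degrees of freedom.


Step 1: Rank x and y separately (midranks; no ties here).
rank(x): 18->9, 8->6, 17->8, 1->1, 2->2, 7->5, 19->10, 6->4, 13->7, 5->3
rank(y): 9->9, 6->6, 8->8, 1->1, 2->2, 4->4, 10->10, 5->5, 7->7, 3->3
Step 2: d_i = R_x(i) - R_y(i); compute d_i^2.
  (9-9)^2=0, (6-6)^2=0, (8-8)^2=0, (1-1)^2=0, (2-2)^2=0, (5-4)^2=1, (10-10)^2=0, (4-5)^2=1, (7-7)^2=0, (3-3)^2=0
sum(d^2) = 2.
Step 3: rho = 1 - 6*2 / (10*(10^2 - 1)) = 1 - 12/990 = 0.987879.
Step 4: Under H0, t = rho * sqrt((n-2)/(1-rho^2)) = 18.0003 ~ t(8).
Step 5: Two-sided p-value from the t-distribution with 8 df = 0.000000.
Step 6: alpha = 0.1. reject H0.

rho = 0.9879, p = 0.000000, reject H0 at alpha = 0.1.


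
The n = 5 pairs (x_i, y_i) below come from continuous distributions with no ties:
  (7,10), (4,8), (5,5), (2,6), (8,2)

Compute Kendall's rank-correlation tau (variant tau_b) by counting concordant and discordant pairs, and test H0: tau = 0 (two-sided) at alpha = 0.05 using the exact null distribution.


Step 1: Enumerate the 10 unordered pairs (i,j) with i<j and classify each by sign(x_j-x_i) * sign(y_j-y_i).
  (1,2):dx=-3,dy=-2->C; (1,3):dx=-2,dy=-5->C; (1,4):dx=-5,dy=-4->C; (1,5):dx=+1,dy=-8->D
  (2,3):dx=+1,dy=-3->D; (2,4):dx=-2,dy=-2->C; (2,5):dx=+4,dy=-6->D; (3,4):dx=-3,dy=+1->D
  (3,5):dx=+3,dy=-3->D; (4,5):dx=+6,dy=-4->D
Step 2: C = 4, D = 6, total pairs = 10.
Step 3: tau = (C - D)/(n(n-1)/2) = (4 - 6)/10 = -0.200000.
Step 4: Exact two-sided p-value (enumerate n! = 120 permutations of y under H0): p = 0.816667.
Step 5: alpha = 0.05. fail to reject H0.

tau_b = -0.2000 (C=4, D=6), p = 0.816667, fail to reject H0.


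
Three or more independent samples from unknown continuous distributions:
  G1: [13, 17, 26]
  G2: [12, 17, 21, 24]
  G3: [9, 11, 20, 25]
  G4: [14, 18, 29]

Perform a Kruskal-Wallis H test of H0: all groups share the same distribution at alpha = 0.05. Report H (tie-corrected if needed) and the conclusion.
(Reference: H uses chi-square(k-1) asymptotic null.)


Step 1: Combine all N = 14 observations and assign midranks.
sorted (value, group, rank): (9,G3,1), (11,G3,2), (12,G2,3), (13,G1,4), (14,G4,5), (17,G1,6.5), (17,G2,6.5), (18,G4,8), (20,G3,9), (21,G2,10), (24,G2,11), (25,G3,12), (26,G1,13), (29,G4,14)
Step 2: Sum ranks within each group.
R_1 = 23.5 (n_1 = 3)
R_2 = 30.5 (n_2 = 4)
R_3 = 24 (n_3 = 4)
R_4 = 27 (n_4 = 3)
Step 3: H = 12/(N(N+1)) * sum(R_i^2/n_i) - 3(N+1)
     = 12/(14*15) * (23.5^2/3 + 30.5^2/4 + 24^2/4 + 27^2/3) - 3*15
     = 0.057143 * 803.646 - 45
     = 0.922619.
Step 4: Ties present; correction factor C = 1 - 6/(14^3 - 14) = 0.997802. Corrected H = 0.922619 / 0.997802 = 0.924651.
Step 5: Under H0, H ~ chi^2(3); p-value = 0.819475.
Step 6: alpha = 0.05. fail to reject H0.

H = 0.9247, df = 3, p = 0.819475, fail to reject H0.


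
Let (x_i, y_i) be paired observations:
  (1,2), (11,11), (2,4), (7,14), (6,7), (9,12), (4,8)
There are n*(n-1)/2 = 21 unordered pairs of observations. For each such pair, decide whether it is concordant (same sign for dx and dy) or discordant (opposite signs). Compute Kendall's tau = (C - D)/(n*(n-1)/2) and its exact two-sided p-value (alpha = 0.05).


Step 1: Enumerate the 21 unordered pairs (i,j) with i<j and classify each by sign(x_j-x_i) * sign(y_j-y_i).
  (1,2):dx=+10,dy=+9->C; (1,3):dx=+1,dy=+2->C; (1,4):dx=+6,dy=+12->C; (1,5):dx=+5,dy=+5->C
  (1,6):dx=+8,dy=+10->C; (1,7):dx=+3,dy=+6->C; (2,3):dx=-9,dy=-7->C; (2,4):dx=-4,dy=+3->D
  (2,5):dx=-5,dy=-4->C; (2,6):dx=-2,dy=+1->D; (2,7):dx=-7,dy=-3->C; (3,4):dx=+5,dy=+10->C
  (3,5):dx=+4,dy=+3->C; (3,6):dx=+7,dy=+8->C; (3,7):dx=+2,dy=+4->C; (4,5):dx=-1,dy=-7->C
  (4,6):dx=+2,dy=-2->D; (4,7):dx=-3,dy=-6->C; (5,6):dx=+3,dy=+5->C; (5,7):dx=-2,dy=+1->D
  (6,7):dx=-5,dy=-4->C
Step 2: C = 17, D = 4, total pairs = 21.
Step 3: tau = (C - D)/(n(n-1)/2) = (17 - 4)/21 = 0.619048.
Step 4: Exact two-sided p-value (enumerate n! = 5040 permutations of y under H0): p = 0.069048.
Step 5: alpha = 0.05. fail to reject H0.

tau_b = 0.6190 (C=17, D=4), p = 0.069048, fail to reject H0.


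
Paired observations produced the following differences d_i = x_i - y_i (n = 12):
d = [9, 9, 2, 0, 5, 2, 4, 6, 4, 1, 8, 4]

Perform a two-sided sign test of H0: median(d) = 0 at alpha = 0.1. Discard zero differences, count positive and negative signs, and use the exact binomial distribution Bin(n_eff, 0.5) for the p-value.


Step 1: Discard zero differences. Original n = 12; n_eff = number of nonzero differences = 11.
Nonzero differences (with sign): +9, +9, +2, +5, +2, +4, +6, +4, +1, +8, +4
Step 2: Count signs: positive = 11, negative = 0.
Step 3: Under H0: P(positive) = 0.5, so the number of positives S ~ Bin(11, 0.5).
Step 4: Two-sided exact p-value = sum of Bin(11,0.5) probabilities at or below the observed probability = 0.000977.
Step 5: alpha = 0.1. reject H0.

n_eff = 11, pos = 11, neg = 0, p = 0.000977, reject H0.


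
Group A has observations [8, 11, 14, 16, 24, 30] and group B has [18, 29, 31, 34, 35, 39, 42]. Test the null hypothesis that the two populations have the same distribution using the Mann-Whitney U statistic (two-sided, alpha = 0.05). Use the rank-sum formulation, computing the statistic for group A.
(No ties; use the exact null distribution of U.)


Step 1: Combine and sort all 13 observations; assign midranks.
sorted (value, group): (8,X), (11,X), (14,X), (16,X), (18,Y), (24,X), (29,Y), (30,X), (31,Y), (34,Y), (35,Y), (39,Y), (42,Y)
ranks: 8->1, 11->2, 14->3, 16->4, 18->5, 24->6, 29->7, 30->8, 31->9, 34->10, 35->11, 39->12, 42->13
Step 2: Rank sum for X: R1 = 1 + 2 + 3 + 4 + 6 + 8 = 24.
Step 3: U_X = R1 - n1(n1+1)/2 = 24 - 6*7/2 = 24 - 21 = 3.
       U_Y = n1*n2 - U_X = 42 - 3 = 39.
Step 4: No ties, so the exact null distribution of U (based on enumerating the C(13,6) = 1716 equally likely rank assignments) gives the two-sided p-value.
Step 5: p-value = 0.008159; compare to alpha = 0.05. reject H0.

U_X = 3, p = 0.008159, reject H0 at alpha = 0.05.


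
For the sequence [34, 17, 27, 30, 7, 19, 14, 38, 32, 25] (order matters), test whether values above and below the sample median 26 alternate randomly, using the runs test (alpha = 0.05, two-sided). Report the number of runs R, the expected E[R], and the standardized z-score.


Step 1: Compute median = 26; label A = above, B = below.
Labels in order: ABAABBBAAB  (n_A = 5, n_B = 5)
Step 2: Count runs R = 6.
Step 3: Under H0 (random ordering), E[R] = 2*n_A*n_B/(n_A+n_B) + 1 = 2*5*5/10 + 1 = 6.0000.
        Var[R] = 2*n_A*n_B*(2*n_A*n_B - n_A - n_B) / ((n_A+n_B)^2 * (n_A+n_B-1)) = 2000/900 = 2.2222.
        SD[R] = 1.4907.
Step 4: R = E[R], so z = 0 with no continuity correction.
Step 5: Two-sided p-value via normal approximation = 2*(1 - Phi(|z|)) = 1.000000.
Step 6: alpha = 0.05. fail to reject H0.

R = 6, z = 0.0000, p = 1.000000, fail to reject H0.


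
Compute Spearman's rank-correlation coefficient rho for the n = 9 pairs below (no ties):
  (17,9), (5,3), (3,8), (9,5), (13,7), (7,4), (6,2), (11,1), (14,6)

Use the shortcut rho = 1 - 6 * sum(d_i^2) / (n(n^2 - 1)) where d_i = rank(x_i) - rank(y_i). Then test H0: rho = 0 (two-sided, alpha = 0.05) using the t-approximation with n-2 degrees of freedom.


Step 1: Rank x and y separately (midranks; no ties here).
rank(x): 17->9, 5->2, 3->1, 9->5, 13->7, 7->4, 6->3, 11->6, 14->8
rank(y): 9->9, 3->3, 8->8, 5->5, 7->7, 4->4, 2->2, 1->1, 6->6
Step 2: d_i = R_x(i) - R_y(i); compute d_i^2.
  (9-9)^2=0, (2-3)^2=1, (1-8)^2=49, (5-5)^2=0, (7-7)^2=0, (4-4)^2=0, (3-2)^2=1, (6-1)^2=25, (8-6)^2=4
sum(d^2) = 80.
Step 3: rho = 1 - 6*80 / (9*(9^2 - 1)) = 1 - 480/720 = 0.333333.
Step 4: Under H0, t = rho * sqrt((n-2)/(1-rho^2)) = 0.9354 ~ t(7).
Step 5: Two-sided p-value from the t-distribution with 7 df = 0.380713.
Step 6: alpha = 0.05. fail to reject H0.

rho = 0.3333, p = 0.380713, fail to reject H0 at alpha = 0.05.


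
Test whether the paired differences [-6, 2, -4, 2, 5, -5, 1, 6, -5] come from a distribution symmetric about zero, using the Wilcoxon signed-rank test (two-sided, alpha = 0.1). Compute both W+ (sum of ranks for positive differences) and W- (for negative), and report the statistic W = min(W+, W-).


Step 1: Drop any zero differences (none here) and take |d_i|.
|d| = [6, 2, 4, 2, 5, 5, 1, 6, 5]
Step 2: Midrank |d_i| (ties get averaged ranks).
ranks: |6|->8.5, |2|->2.5, |4|->4, |2|->2.5, |5|->6, |5|->6, |1|->1, |6|->8.5, |5|->6
Step 3: Attach original signs; sum ranks with positive sign and with negative sign.
W+ = 2.5 + 2.5 + 6 + 1 + 8.5 = 20.5
W- = 8.5 + 4 + 6 + 6 = 24.5
(Check: W+ + W- = 45 should equal n(n+1)/2 = 45.)
Step 4: Test statistic W = min(W+, W-) = 20.5.
Step 5: Ties in |d|, so use the tie-corrected normal approximation.
        E[W] = n(n+1)/4 = 9*10/4 = 22.5.
        Tie groups: |d|=2 (t=2), |d|=5 (t=3), |d|=6 (t=2); sum(t^3 - t) = 36.
        Var[W] = n(n+1)(2n+1)/24 - sum(t^3-t)/48 = 1710/24 - 36/48 = 70.5.
        z = (W - E[W]) / sqrt(Var[W]) = (20.5 - 22.5) / 8.3964 = -0.2382.
        Two-sided p = 2*Phi(z) = 0.811729.
Step 6: alpha = 0.1. fail to reject H0.

W+ = 20.5, W- = 24.5, W = min = 20.5, p = 0.811729, fail to reject H0.


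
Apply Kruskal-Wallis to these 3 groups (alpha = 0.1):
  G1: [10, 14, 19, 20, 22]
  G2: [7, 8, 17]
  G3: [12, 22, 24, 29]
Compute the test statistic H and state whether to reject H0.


Step 1: Combine all N = 12 observations and assign midranks.
sorted (value, group, rank): (7,G2,1), (8,G2,2), (10,G1,3), (12,G3,4), (14,G1,5), (17,G2,6), (19,G1,7), (20,G1,8), (22,G1,9.5), (22,G3,9.5), (24,G3,11), (29,G3,12)
Step 2: Sum ranks within each group.
R_1 = 32.5 (n_1 = 5)
R_2 = 9 (n_2 = 3)
R_3 = 36.5 (n_3 = 4)
Step 3: H = 12/(N(N+1)) * sum(R_i^2/n_i) - 3(N+1)
     = 12/(12*13) * (32.5^2/5 + 9^2/3 + 36.5^2/4) - 3*13
     = 0.076923 * 571.312 - 39
     = 4.947115.
Step 4: Ties present; correction factor C = 1 - 6/(12^3 - 12) = 0.996503. Corrected H = 4.947115 / 0.996503 = 4.964474.
Step 5: Under H0, H ~ chi^2(2); p-value = 0.083556.
Step 6: alpha = 0.1. reject H0.

H = 4.9645, df = 2, p = 0.083556, reject H0.
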